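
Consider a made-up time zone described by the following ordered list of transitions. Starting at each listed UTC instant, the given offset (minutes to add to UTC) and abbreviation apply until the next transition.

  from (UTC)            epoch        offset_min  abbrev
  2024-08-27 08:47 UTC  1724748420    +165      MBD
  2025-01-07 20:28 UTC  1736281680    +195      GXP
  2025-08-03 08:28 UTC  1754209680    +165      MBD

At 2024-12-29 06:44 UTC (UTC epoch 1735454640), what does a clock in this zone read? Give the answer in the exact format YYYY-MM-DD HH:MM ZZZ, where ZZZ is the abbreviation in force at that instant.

Query: 2024-12-29 06:44 UTC
Rule 1/3 (MBD, +02:45): 2024-08-27 08:47 UTC ≤ query < 2025-01-07 20:28 UTC
6·60 + 44 + 165 = 569 min
569 = 0·1440 + 569; 569 = 9·60 + 29 → 09:29, same day
→ 2024-12-29 09:29 MBD

2024-12-29 09:29 MBD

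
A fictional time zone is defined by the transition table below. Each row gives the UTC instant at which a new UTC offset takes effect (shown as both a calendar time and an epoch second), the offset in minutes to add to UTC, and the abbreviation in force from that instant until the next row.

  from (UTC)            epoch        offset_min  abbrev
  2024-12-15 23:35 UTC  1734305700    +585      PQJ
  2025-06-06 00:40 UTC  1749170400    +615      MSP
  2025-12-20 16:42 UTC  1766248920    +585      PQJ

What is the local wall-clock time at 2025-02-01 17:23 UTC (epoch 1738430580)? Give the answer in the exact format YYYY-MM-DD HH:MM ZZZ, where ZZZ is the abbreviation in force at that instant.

Query: 2025-02-01 17:23 UTC
Rule 1/3 (PQJ, +09:45): 2024-12-15 23:35 UTC ≤ query < 2025-06-06 00:40 UTC
17·60 + 23 + 585 = 1628 min
1628 = 1·1440 + 188; 188 = 3·60 + 8 → 03:08, 2025-02-01 + 1 day = 2025-02-02
→ 2025-02-02 03:08 PQJ

2025-02-02 03:08 PQJ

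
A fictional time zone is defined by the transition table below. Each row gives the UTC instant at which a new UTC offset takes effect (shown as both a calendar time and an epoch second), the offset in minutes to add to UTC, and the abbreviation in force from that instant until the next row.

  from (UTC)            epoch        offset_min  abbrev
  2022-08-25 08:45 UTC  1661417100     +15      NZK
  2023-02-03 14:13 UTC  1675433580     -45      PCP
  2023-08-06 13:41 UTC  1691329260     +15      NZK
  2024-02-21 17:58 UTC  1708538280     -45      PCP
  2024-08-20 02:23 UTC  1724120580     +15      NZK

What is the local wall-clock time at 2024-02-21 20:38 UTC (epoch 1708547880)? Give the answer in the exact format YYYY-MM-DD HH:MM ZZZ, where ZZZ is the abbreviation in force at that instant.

Query: 2024-02-21 20:38 UTC
Rule 4/5 (PCP, -00:45): 2024-02-21 17:58 UTC ≤ query < 2024-08-20 02:23 UTC
20·60 + 38 - 45 = 1193 min
1193 = 0·1440 + 1193; 1193 = 19·60 + 53 → 19:53, same day
→ 2024-02-21 19:53 PCP

2024-02-21 19:53 PCP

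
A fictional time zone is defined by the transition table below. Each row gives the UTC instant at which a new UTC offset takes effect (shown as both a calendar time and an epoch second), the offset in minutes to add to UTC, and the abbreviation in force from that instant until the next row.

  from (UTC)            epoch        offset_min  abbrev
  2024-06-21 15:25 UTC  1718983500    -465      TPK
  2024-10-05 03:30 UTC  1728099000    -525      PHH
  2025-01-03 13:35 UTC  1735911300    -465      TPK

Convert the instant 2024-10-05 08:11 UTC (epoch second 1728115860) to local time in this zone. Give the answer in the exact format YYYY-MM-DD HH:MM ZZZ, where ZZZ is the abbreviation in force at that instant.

2024-10-04 23:26 PHH

Query: 2024-10-05 08:11 UTC
Rule 2/3 (PHH, -08:45): 2024-10-05 03:30 UTC ≤ query < 2025-01-03 13:35 UTC
8·60 + 11 - 525 = -34 min
-34 = -1·1440 + 1406; 1406 = 23·60 + 26 → 23:26, 2024-10-05 - 1 day = 2024-10-04
→ 2024-10-04 23:26 PHH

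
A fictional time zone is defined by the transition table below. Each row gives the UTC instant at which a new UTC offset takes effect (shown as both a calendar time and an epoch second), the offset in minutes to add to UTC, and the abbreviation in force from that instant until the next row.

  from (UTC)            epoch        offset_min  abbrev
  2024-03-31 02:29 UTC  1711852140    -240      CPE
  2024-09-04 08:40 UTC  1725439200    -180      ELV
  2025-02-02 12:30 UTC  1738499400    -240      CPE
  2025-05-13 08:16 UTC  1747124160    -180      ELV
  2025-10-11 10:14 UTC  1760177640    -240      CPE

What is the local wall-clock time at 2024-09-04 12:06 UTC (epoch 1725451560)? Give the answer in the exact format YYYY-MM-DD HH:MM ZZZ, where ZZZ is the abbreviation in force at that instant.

Query: 2024-09-04 12:06 UTC
Rule 2/5 (ELV, -03:00): 2024-09-04 08:40 UTC ≤ query < 2025-02-02 12:30 UTC
12·60 + 6 - 180 = 546 min
546 = 0·1440 + 546; 546 = 9·60 + 6 → 09:06, same day
→ 2024-09-04 09:06 ELV

2024-09-04 09:06 ELV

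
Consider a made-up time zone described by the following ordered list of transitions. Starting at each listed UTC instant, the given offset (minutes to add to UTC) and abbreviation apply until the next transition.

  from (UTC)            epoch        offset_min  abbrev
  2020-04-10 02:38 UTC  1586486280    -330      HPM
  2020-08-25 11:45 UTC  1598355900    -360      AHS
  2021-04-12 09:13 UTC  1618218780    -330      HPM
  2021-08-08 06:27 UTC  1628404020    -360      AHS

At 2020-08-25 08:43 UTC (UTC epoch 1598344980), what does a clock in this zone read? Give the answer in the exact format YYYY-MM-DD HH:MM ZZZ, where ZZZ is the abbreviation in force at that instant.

2020-08-25 03:13 HPM

Query: 2020-08-25 08:43 UTC
Rule 1/4 (HPM, -05:30): 2020-04-10 02:38 UTC ≤ query < 2020-08-25 11:45 UTC
8·60 + 43 - 330 = 193 min
193 = 0·1440 + 193; 193 = 3·60 + 13 → 03:13, same day
→ 2020-08-25 03:13 HPM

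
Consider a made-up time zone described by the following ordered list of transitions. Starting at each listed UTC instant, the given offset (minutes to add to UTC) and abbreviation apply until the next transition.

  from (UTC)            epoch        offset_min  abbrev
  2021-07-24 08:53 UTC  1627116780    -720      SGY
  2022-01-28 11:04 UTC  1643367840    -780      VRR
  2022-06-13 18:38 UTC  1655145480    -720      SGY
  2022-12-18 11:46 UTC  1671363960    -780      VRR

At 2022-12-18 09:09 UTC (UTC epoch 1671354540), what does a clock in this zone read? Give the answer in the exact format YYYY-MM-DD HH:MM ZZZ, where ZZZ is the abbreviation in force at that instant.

Query: 2022-12-18 09:09 UTC
Rule 3/4 (SGY, -12:00): 2022-06-13 18:38 UTC ≤ query < 2022-12-18 11:46 UTC
9·60 + 9 - 720 = -171 min
-171 = -1·1440 + 1269; 1269 = 21·60 + 9 → 21:09, 2022-12-18 - 1 day = 2022-12-17
→ 2022-12-17 21:09 SGY

2022-12-17 21:09 SGY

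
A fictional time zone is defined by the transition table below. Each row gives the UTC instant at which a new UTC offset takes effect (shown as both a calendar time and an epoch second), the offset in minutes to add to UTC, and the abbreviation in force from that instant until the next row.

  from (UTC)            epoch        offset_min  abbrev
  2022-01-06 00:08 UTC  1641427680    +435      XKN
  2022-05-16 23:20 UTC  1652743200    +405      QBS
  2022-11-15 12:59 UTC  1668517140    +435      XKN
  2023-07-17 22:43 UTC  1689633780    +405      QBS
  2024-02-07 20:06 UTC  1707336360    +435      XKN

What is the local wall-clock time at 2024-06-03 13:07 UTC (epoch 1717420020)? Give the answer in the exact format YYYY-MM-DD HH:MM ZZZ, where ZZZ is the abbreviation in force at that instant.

Query: 2024-06-03 13:07 UTC
Rule 5/5 (XKN, +07:15): 2024-02-07 20:06 UTC ≤ query < +∞
13·60 + 7 + 435 = 1222 min
1222 = 0·1440 + 1222; 1222 = 20·60 + 22 → 20:22, same day
→ 2024-06-03 20:22 XKN

2024-06-03 20:22 XKN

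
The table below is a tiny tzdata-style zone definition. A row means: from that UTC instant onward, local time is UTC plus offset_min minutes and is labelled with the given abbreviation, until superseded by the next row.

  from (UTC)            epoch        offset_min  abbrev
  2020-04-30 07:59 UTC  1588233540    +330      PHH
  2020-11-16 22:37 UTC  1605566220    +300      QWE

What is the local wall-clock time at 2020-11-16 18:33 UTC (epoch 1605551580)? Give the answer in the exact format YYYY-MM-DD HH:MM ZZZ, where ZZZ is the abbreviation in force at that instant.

Query: 2020-11-16 18:33 UTC
Rule 1/2 (PHH, +05:30): 2020-04-30 07:59 UTC ≤ query < 2020-11-16 22:37 UTC
18·60 + 33 + 330 = 1443 min
1443 = 1·1440 + 3; 3 = 0·60 + 3 → 00:03, 2020-11-16 + 1 day = 2020-11-17
→ 2020-11-17 00:03 PHH

2020-11-17 00:03 PHH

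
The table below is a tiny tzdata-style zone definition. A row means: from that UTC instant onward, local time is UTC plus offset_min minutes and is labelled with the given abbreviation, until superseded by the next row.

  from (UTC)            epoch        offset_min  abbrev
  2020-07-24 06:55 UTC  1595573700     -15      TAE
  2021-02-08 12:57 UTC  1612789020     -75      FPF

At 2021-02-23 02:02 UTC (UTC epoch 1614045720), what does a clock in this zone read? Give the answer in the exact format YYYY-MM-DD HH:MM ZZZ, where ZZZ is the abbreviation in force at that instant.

2021-02-23 00:47 FPF

Query: 2021-02-23 02:02 UTC
Rule 2/2 (FPF, -01:15): 2021-02-08 12:57 UTC ≤ query < +∞
2·60 + 2 - 75 = 47 min
47 = 0·1440 + 47; 47 = 0·60 + 47 → 00:47, same day
→ 2021-02-23 00:47 FPF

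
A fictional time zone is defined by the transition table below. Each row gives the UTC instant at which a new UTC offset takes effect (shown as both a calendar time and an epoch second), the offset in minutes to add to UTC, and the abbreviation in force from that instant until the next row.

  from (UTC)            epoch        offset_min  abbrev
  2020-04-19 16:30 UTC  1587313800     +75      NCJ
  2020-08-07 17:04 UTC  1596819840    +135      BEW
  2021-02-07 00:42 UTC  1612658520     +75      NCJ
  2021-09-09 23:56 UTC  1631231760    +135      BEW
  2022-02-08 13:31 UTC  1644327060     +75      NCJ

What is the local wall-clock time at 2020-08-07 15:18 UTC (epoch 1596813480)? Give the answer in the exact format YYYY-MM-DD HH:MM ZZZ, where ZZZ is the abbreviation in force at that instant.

Query: 2020-08-07 15:18 UTC
Rule 1/5 (NCJ, +01:15): 2020-04-19 16:30 UTC ≤ query < 2020-08-07 17:04 UTC
15·60 + 18 + 75 = 993 min
993 = 0·1440 + 993; 993 = 16·60 + 33 → 16:33, same day
→ 2020-08-07 16:33 NCJ

2020-08-07 16:33 NCJ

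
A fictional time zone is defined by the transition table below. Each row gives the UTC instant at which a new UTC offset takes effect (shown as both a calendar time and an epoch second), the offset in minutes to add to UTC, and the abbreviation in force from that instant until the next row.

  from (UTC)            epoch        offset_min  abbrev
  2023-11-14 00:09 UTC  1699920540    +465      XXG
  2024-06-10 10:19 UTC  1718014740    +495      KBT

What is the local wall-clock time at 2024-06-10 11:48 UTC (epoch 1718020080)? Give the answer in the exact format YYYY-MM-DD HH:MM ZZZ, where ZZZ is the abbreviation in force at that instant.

Query: 2024-06-10 11:48 UTC
Rule 2/2 (KBT, +08:15): 2024-06-10 10:19 UTC ≤ query < +∞
11·60 + 48 + 495 = 1203 min
1203 = 0·1440 + 1203; 1203 = 20·60 + 3 → 20:03, same day
→ 2024-06-10 20:03 KBT

2024-06-10 20:03 KBT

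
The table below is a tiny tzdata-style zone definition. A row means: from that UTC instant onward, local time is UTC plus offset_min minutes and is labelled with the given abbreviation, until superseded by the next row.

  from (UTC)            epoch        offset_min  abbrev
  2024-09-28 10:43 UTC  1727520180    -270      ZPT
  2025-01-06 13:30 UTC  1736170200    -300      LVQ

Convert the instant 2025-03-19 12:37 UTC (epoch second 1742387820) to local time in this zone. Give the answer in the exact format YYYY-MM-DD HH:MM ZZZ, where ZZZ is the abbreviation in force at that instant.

Query: 2025-03-19 12:37 UTC
Rule 2/2 (LVQ, -05:00): 2025-01-06 13:30 UTC ≤ query < +∞
12·60 + 37 - 300 = 457 min
457 = 0·1440 + 457; 457 = 7·60 + 37 → 07:37, same day
→ 2025-03-19 07:37 LVQ

2025-03-19 07:37 LVQ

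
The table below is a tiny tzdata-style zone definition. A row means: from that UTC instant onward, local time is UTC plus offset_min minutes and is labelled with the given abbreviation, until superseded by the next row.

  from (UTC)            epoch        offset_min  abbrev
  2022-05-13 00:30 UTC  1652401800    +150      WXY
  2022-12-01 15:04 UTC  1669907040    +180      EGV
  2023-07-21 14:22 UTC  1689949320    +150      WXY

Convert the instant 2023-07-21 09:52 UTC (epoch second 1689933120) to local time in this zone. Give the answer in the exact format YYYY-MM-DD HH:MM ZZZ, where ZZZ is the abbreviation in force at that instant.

2023-07-21 12:52 EGV

Query: 2023-07-21 09:52 UTC
Rule 2/3 (EGV, +03:00): 2022-12-01 15:04 UTC ≤ query < 2023-07-21 14:22 UTC
9·60 + 52 + 180 = 772 min
772 = 0·1440 + 772; 772 = 12·60 + 52 → 12:52, same day
→ 2023-07-21 12:52 EGV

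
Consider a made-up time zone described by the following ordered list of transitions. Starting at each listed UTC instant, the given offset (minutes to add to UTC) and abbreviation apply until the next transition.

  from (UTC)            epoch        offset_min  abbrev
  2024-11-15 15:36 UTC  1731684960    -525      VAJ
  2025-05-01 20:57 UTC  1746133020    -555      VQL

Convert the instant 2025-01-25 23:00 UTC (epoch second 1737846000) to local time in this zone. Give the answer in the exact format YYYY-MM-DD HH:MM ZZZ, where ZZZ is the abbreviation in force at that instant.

Query: 2025-01-25 23:00 UTC
Rule 1/2 (VAJ, -08:45): 2024-11-15 15:36 UTC ≤ query < 2025-05-01 20:57 UTC
23·60 + 0 - 525 = 855 min
855 = 0·1440 + 855; 855 = 14·60 + 15 → 14:15, same day
→ 2025-01-25 14:15 VAJ

2025-01-25 14:15 VAJ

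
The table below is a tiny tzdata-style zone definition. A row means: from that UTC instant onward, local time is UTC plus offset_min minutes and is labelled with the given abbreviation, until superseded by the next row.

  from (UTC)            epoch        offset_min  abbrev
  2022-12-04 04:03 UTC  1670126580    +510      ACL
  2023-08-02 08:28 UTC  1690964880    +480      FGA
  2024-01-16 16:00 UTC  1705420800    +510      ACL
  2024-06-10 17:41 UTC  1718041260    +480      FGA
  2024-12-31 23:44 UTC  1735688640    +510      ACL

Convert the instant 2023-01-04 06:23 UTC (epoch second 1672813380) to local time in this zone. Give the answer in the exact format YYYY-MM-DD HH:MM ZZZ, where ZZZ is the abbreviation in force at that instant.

Query: 2023-01-04 06:23 UTC
Rule 1/5 (ACL, +08:30): 2022-12-04 04:03 UTC ≤ query < 2023-08-02 08:28 UTC
6·60 + 23 + 510 = 893 min
893 = 0·1440 + 893; 893 = 14·60 + 53 → 14:53, same day
→ 2023-01-04 14:53 ACL

2023-01-04 14:53 ACL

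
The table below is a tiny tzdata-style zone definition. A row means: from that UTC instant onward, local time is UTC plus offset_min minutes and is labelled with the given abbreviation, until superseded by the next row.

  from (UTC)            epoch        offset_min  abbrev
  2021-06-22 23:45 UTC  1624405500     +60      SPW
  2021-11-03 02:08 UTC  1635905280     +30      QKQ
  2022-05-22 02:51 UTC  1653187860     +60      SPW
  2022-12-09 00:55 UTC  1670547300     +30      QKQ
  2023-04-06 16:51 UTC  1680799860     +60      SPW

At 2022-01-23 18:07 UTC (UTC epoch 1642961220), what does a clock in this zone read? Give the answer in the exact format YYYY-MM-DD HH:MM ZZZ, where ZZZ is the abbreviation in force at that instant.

Query: 2022-01-23 18:07 UTC
Rule 2/5 (QKQ, +00:30): 2021-11-03 02:08 UTC ≤ query < 2022-05-22 02:51 UTC
18·60 + 7 + 30 = 1117 min
1117 = 0·1440 + 1117; 1117 = 18·60 + 37 → 18:37, same day
→ 2022-01-23 18:37 QKQ

2022-01-23 18:37 QKQ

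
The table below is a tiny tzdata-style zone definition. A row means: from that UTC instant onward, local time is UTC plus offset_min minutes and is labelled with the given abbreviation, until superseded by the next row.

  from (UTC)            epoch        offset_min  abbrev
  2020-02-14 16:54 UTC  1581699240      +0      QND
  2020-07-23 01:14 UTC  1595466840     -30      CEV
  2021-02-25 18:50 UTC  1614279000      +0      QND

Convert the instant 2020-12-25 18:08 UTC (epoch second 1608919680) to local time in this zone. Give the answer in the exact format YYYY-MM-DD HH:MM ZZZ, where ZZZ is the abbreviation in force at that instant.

Query: 2020-12-25 18:08 UTC
Rule 2/3 (CEV, -00:30): 2020-07-23 01:14 UTC ≤ query < 2021-02-25 18:50 UTC
18·60 + 8 - 30 = 1058 min
1058 = 0·1440 + 1058; 1058 = 17·60 + 38 → 17:38, same day
→ 2020-12-25 17:38 CEV

2020-12-25 17:38 CEV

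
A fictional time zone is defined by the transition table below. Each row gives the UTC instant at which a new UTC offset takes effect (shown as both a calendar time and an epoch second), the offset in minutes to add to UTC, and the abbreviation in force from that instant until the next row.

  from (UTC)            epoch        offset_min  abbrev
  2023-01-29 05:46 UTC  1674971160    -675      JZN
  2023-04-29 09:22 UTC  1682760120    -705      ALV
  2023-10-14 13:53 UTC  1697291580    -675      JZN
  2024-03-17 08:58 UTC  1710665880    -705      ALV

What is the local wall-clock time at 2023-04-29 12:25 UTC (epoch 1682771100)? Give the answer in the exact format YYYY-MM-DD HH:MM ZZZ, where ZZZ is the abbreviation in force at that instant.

Query: 2023-04-29 12:25 UTC
Rule 2/4 (ALV, -11:45): 2023-04-29 09:22 UTC ≤ query < 2023-10-14 13:53 UTC
12·60 + 25 - 705 = 40 min
40 = 0·1440 + 40; 40 = 0·60 + 40 → 00:40, same day
→ 2023-04-29 00:40 ALV

2023-04-29 00:40 ALV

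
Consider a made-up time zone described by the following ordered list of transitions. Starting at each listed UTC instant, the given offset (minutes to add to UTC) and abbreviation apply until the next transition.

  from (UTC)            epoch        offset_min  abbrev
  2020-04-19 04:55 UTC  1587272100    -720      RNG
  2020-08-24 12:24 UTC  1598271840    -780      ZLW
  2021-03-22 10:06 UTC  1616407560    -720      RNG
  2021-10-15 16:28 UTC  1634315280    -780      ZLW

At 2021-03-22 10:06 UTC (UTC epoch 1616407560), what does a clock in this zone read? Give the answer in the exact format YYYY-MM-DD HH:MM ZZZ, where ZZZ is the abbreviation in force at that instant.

2021-03-21 22:06 RNG

Query: 2021-03-22 10:06 UTC
Rule 3/4 (RNG, -12:00): 2021-03-22 10:06 UTC ≤ query < 2021-10-15 16:28 UTC
10·60 + 6 - 720 = -114 min
-114 = -1·1440 + 1326; 1326 = 22·60 + 6 → 22:06, 2021-03-22 - 1 day = 2021-03-21
→ 2021-03-21 22:06 RNG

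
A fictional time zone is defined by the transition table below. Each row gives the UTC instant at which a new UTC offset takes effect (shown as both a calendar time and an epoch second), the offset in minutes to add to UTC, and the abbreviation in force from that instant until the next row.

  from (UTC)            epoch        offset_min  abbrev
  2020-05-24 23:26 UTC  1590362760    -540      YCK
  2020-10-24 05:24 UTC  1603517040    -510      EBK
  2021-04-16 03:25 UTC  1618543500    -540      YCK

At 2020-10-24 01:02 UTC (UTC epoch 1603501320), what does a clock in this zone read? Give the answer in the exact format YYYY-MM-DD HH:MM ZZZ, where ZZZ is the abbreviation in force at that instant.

Query: 2020-10-24 01:02 UTC
Rule 1/3 (YCK, -09:00): 2020-05-24 23:26 UTC ≤ query < 2020-10-24 05:24 UTC
1·60 + 2 - 540 = -478 min
-478 = -1·1440 + 962; 962 = 16·60 + 2 → 16:02, 2020-10-24 - 1 day = 2020-10-23
→ 2020-10-23 16:02 YCK

2020-10-23 16:02 YCK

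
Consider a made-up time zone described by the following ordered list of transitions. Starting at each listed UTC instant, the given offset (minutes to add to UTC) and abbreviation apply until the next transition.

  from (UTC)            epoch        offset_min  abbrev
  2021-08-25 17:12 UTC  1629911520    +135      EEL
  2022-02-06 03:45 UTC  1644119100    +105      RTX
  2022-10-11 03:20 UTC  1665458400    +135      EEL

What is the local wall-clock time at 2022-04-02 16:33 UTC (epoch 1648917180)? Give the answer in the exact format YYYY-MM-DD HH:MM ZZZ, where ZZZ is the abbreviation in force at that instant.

Query: 2022-04-02 16:33 UTC
Rule 2/3 (RTX, +01:45): 2022-02-06 03:45 UTC ≤ query < 2022-10-11 03:20 UTC
16·60 + 33 + 105 = 1098 min
1098 = 0·1440 + 1098; 1098 = 18·60 + 18 → 18:18, same day
→ 2022-04-02 18:18 RTX

2022-04-02 18:18 RTX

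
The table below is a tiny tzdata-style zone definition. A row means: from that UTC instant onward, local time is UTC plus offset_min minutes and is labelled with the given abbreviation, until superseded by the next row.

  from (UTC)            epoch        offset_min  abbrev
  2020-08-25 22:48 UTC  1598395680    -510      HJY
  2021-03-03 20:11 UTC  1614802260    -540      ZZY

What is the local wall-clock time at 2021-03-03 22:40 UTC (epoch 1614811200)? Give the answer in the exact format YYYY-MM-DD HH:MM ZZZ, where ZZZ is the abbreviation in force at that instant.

2021-03-03 13:40 ZZY

Query: 2021-03-03 22:40 UTC
Rule 2/2 (ZZY, -09:00): 2021-03-03 20:11 UTC ≤ query < +∞
22·60 + 40 - 540 = 820 min
820 = 0·1440 + 820; 820 = 13·60 + 40 → 13:40, same day
→ 2021-03-03 13:40 ZZY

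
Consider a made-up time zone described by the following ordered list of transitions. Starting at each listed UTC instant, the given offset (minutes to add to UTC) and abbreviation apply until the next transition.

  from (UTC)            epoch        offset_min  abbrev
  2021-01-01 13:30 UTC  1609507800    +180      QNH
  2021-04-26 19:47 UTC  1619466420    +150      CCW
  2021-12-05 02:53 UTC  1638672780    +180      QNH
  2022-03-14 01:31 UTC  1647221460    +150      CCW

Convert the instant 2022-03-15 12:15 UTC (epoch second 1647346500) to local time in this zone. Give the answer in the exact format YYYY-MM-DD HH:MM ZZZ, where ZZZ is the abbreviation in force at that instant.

2022-03-15 14:45 CCW

Query: 2022-03-15 12:15 UTC
Rule 4/4 (CCW, +02:30): 2022-03-14 01:31 UTC ≤ query < +∞
12·60 + 15 + 150 = 885 min
885 = 0·1440 + 885; 885 = 14·60 + 45 → 14:45, same day
→ 2022-03-15 14:45 CCW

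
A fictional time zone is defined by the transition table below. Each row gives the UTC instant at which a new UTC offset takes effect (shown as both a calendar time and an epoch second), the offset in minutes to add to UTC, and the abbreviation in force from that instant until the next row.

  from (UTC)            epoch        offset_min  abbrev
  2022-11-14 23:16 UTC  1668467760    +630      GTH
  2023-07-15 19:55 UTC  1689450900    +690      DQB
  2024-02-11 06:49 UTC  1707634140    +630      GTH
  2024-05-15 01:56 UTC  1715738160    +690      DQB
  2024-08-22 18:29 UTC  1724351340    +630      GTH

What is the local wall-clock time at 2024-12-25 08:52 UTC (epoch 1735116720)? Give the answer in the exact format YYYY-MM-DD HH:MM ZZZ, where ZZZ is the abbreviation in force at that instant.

Query: 2024-12-25 08:52 UTC
Rule 5/5 (GTH, +10:30): 2024-08-22 18:29 UTC ≤ query < +∞
8·60 + 52 + 630 = 1162 min
1162 = 0·1440 + 1162; 1162 = 19·60 + 22 → 19:22, same day
→ 2024-12-25 19:22 GTH

2024-12-25 19:22 GTH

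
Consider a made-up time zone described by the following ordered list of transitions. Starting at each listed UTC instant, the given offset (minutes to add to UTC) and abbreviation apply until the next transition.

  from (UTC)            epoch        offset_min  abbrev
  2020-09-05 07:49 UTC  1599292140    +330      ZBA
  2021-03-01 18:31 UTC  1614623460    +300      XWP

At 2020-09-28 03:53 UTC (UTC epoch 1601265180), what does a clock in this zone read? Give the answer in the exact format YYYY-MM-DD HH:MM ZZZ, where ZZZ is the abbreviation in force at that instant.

Query: 2020-09-28 03:53 UTC
Rule 1/2 (ZBA, +05:30): 2020-09-05 07:49 UTC ≤ query < 2021-03-01 18:31 UTC
3·60 + 53 + 330 = 563 min
563 = 0·1440 + 563; 563 = 9·60 + 23 → 09:23, same day
→ 2020-09-28 09:23 ZBA

2020-09-28 09:23 ZBA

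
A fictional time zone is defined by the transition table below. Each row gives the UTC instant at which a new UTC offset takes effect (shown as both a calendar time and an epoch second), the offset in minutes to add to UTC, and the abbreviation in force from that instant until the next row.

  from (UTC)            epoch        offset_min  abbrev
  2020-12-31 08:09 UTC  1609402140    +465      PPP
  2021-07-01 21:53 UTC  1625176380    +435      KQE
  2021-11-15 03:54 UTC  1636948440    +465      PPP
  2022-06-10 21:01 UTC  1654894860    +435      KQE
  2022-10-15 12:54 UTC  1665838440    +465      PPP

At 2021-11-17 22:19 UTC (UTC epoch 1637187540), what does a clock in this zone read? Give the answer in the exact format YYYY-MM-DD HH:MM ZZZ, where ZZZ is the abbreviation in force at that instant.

2021-11-18 06:04 PPP

Query: 2021-11-17 22:19 UTC
Rule 3/5 (PPP, +07:45): 2021-11-15 03:54 UTC ≤ query < 2022-06-10 21:01 UTC
22·60 + 19 + 465 = 1804 min
1804 = 1·1440 + 364; 364 = 6·60 + 4 → 06:04, 2021-11-17 + 1 day = 2021-11-18
→ 2021-11-18 06:04 PPP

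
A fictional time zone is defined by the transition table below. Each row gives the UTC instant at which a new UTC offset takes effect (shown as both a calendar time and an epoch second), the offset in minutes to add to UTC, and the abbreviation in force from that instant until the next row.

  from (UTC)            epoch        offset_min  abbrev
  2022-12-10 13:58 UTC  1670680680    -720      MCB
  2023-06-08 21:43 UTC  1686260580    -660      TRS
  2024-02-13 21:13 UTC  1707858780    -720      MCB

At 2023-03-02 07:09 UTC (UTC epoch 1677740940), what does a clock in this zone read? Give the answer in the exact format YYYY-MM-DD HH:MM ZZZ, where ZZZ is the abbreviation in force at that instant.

Query: 2023-03-02 07:09 UTC
Rule 1/3 (MCB, -12:00): 2022-12-10 13:58 UTC ≤ query < 2023-06-08 21:43 UTC
7·60 + 9 - 720 = -291 min
-291 = -1·1440 + 1149; 1149 = 19·60 + 9 → 19:09, 2023-03-02 - 1 day = 2023-03-01
→ 2023-03-01 19:09 MCB

2023-03-01 19:09 MCB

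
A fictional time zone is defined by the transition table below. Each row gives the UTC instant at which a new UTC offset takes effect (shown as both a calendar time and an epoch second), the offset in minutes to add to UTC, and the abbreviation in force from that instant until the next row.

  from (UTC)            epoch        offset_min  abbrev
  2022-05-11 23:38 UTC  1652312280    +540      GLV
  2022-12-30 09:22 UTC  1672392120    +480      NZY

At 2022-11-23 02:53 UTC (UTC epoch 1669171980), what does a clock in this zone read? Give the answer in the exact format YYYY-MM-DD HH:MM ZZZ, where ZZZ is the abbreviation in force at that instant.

2022-11-23 11:53 GLV

Query: 2022-11-23 02:53 UTC
Rule 1/2 (GLV, +09:00): 2022-05-11 23:38 UTC ≤ query < 2022-12-30 09:22 UTC
2·60 + 53 + 540 = 713 min
713 = 0·1440 + 713; 713 = 11·60 + 53 → 11:53, same day
→ 2022-11-23 11:53 GLV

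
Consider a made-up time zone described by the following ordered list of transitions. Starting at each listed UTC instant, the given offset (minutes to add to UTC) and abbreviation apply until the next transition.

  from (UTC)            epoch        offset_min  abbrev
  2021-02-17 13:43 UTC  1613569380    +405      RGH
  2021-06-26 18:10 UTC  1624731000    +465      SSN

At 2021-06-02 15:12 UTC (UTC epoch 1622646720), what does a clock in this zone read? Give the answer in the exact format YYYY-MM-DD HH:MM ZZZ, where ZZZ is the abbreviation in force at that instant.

Query: 2021-06-02 15:12 UTC
Rule 1/2 (RGH, +06:45): 2021-02-17 13:43 UTC ≤ query < 2021-06-26 18:10 UTC
15·60 + 12 + 405 = 1317 min
1317 = 0·1440 + 1317; 1317 = 21·60 + 57 → 21:57, same day
→ 2021-06-02 21:57 RGH

2021-06-02 21:57 RGH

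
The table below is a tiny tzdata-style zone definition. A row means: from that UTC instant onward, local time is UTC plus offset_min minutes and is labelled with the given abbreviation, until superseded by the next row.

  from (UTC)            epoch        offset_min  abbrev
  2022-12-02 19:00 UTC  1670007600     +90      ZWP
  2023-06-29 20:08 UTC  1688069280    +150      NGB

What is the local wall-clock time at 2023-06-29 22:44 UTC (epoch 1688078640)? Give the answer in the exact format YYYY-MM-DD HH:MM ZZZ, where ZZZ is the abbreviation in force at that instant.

Query: 2023-06-29 22:44 UTC
Rule 2/2 (NGB, +02:30): 2023-06-29 20:08 UTC ≤ query < +∞
22·60 + 44 + 150 = 1514 min
1514 = 1·1440 + 74; 74 = 1·60 + 14 → 01:14, 2023-06-29 + 1 day = 2023-06-30
→ 2023-06-30 01:14 NGB

2023-06-30 01:14 NGB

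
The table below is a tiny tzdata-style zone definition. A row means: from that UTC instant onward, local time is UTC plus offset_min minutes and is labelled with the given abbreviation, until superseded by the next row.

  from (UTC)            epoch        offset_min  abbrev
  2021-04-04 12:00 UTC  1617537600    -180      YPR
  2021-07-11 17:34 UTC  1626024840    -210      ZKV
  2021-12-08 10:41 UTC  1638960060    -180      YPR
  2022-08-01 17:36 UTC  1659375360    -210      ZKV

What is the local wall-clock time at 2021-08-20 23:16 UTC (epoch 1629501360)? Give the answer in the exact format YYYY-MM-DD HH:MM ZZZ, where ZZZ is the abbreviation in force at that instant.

2021-08-20 19:46 ZKV

Query: 2021-08-20 23:16 UTC
Rule 2/4 (ZKV, -03:30): 2021-07-11 17:34 UTC ≤ query < 2021-12-08 10:41 UTC
23·60 + 16 - 210 = 1186 min
1186 = 0·1440 + 1186; 1186 = 19·60 + 46 → 19:46, same day
→ 2021-08-20 19:46 ZKV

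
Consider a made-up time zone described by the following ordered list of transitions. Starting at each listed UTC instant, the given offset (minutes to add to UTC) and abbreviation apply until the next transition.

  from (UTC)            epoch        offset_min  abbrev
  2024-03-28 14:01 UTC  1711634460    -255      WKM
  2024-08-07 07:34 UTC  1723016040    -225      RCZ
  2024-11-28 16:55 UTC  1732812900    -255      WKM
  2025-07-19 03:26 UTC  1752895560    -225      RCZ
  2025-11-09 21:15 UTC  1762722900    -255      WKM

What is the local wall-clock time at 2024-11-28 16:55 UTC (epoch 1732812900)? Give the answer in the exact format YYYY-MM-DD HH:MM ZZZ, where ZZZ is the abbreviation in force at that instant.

2024-11-28 12:40 WKM

Query: 2024-11-28 16:55 UTC
Rule 3/5 (WKM, -04:15): 2024-11-28 16:55 UTC ≤ query < 2025-07-19 03:26 UTC
16·60 + 55 - 255 = 760 min
760 = 0·1440 + 760; 760 = 12·60 + 40 → 12:40, same day
→ 2024-11-28 12:40 WKM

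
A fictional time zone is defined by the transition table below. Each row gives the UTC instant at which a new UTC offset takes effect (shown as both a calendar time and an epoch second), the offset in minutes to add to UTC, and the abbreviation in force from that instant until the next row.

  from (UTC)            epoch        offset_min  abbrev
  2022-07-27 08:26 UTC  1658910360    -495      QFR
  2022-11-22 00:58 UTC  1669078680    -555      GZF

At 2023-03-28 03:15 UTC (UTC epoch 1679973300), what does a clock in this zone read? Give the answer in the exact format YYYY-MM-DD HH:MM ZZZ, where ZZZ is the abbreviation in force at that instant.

Query: 2023-03-28 03:15 UTC
Rule 2/2 (GZF, -09:15): 2022-11-22 00:58 UTC ≤ query < +∞
3·60 + 15 - 555 = -360 min
-360 = -1·1440 + 1080; 1080 = 18·60 + 0 → 18:00, 2023-03-28 - 1 day = 2023-03-27
→ 2023-03-27 18:00 GZF

2023-03-27 18:00 GZF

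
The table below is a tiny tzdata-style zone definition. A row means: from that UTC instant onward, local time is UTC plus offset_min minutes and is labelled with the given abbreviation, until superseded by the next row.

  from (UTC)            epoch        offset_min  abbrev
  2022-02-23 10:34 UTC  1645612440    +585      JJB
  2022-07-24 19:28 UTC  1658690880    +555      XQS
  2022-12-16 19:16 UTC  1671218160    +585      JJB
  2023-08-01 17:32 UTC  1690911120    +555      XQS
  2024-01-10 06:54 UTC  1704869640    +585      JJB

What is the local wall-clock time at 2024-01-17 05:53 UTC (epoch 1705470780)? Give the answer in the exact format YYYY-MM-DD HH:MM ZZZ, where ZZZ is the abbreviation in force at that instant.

2024-01-17 15:38 JJB

Query: 2024-01-17 05:53 UTC
Rule 5/5 (JJB, +09:45): 2024-01-10 06:54 UTC ≤ query < +∞
5·60 + 53 + 585 = 938 min
938 = 0·1440 + 938; 938 = 15·60 + 38 → 15:38, same day
→ 2024-01-17 15:38 JJB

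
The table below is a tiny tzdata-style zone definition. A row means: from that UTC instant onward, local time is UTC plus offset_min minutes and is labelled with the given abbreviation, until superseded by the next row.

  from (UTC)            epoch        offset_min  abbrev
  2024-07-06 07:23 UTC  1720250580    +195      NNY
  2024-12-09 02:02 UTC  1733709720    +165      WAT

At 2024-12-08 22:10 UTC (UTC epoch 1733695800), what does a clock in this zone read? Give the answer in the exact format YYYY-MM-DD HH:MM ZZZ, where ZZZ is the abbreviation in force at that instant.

Query: 2024-12-08 22:10 UTC
Rule 1/2 (NNY, +03:15): 2024-07-06 07:23 UTC ≤ query < 2024-12-09 02:02 UTC
22·60 + 10 + 195 = 1525 min
1525 = 1·1440 + 85; 85 = 1·60 + 25 → 01:25, 2024-12-08 + 1 day = 2024-12-09
→ 2024-12-09 01:25 NNY

2024-12-09 01:25 NNY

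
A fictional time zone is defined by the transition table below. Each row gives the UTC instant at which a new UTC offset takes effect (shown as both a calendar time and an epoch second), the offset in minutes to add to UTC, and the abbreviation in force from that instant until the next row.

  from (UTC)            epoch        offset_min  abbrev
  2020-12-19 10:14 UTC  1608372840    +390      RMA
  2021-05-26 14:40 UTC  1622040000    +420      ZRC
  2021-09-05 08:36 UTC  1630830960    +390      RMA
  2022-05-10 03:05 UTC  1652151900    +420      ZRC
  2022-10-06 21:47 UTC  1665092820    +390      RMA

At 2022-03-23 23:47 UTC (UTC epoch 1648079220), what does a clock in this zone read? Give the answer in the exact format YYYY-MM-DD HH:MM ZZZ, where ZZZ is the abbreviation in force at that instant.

Query: 2022-03-23 23:47 UTC
Rule 3/5 (RMA, +06:30): 2021-09-05 08:36 UTC ≤ query < 2022-05-10 03:05 UTC
23·60 + 47 + 390 = 1817 min
1817 = 1·1440 + 377; 377 = 6·60 + 17 → 06:17, 2022-03-23 + 1 day = 2022-03-24
→ 2022-03-24 06:17 RMA

2022-03-24 06:17 RMA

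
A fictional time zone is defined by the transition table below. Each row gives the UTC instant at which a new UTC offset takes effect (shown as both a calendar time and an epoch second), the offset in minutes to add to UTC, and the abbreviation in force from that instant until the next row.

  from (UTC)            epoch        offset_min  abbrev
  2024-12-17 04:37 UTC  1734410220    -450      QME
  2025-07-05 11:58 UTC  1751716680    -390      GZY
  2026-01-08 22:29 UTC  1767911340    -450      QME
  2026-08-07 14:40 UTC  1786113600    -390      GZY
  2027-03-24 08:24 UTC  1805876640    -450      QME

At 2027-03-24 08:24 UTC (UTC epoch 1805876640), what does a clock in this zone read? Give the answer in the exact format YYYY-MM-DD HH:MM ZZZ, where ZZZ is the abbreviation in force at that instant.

Query: 2027-03-24 08:24 UTC
Rule 5/5 (QME, -07:30): 2027-03-24 08:24 UTC ≤ query < +∞
8·60 + 24 - 450 = 54 min
54 = 0·1440 + 54; 54 = 0·60 + 54 → 00:54, same day
→ 2027-03-24 00:54 QME

2027-03-24 00:54 QME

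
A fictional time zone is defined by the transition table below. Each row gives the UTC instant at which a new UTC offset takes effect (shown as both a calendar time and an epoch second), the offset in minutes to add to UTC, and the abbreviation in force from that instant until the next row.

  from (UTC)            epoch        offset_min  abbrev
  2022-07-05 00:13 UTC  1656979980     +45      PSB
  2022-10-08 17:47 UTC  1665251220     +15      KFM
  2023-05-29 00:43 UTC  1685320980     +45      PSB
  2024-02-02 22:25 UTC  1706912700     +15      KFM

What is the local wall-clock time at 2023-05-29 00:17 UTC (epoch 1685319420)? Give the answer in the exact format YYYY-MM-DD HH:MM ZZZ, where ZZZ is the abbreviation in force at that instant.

Query: 2023-05-29 00:17 UTC
Rule 2/4 (KFM, +00:15): 2022-10-08 17:47 UTC ≤ query < 2023-05-29 00:43 UTC
0·60 + 17 + 15 = 32 min
32 = 0·1440 + 32; 32 = 0·60 + 32 → 00:32, same day
→ 2023-05-29 00:32 KFM

2023-05-29 00:32 KFM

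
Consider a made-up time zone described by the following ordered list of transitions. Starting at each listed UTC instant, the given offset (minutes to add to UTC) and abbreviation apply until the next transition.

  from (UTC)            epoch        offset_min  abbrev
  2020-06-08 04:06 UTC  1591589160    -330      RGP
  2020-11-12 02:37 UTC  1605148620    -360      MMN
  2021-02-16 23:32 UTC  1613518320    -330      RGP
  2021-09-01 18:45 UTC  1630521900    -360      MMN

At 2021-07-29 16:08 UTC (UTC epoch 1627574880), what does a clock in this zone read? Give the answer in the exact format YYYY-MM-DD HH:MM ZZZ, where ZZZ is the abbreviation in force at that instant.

Query: 2021-07-29 16:08 UTC
Rule 3/4 (RGP, -05:30): 2021-02-16 23:32 UTC ≤ query < 2021-09-01 18:45 UTC
16·60 + 8 - 330 = 638 min
638 = 0·1440 + 638; 638 = 10·60 + 38 → 10:38, same day
→ 2021-07-29 10:38 RGP

2021-07-29 10:38 RGP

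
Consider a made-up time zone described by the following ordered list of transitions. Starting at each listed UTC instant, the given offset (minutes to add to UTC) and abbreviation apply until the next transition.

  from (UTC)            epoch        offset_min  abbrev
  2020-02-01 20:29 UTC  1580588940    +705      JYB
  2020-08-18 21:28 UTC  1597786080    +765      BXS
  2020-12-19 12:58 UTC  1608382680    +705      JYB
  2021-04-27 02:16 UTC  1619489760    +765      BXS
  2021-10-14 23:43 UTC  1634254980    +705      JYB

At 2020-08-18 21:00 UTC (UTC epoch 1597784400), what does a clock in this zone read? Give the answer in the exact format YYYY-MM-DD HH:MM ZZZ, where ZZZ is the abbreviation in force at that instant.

Query: 2020-08-18 21:00 UTC
Rule 1/5 (JYB, +11:45): 2020-02-01 20:29 UTC ≤ query < 2020-08-18 21:28 UTC
21·60 + 0 + 705 = 1965 min
1965 = 1·1440 + 525; 525 = 8·60 + 45 → 08:45, 2020-08-18 + 1 day = 2020-08-19
→ 2020-08-19 08:45 JYB

2020-08-19 08:45 JYB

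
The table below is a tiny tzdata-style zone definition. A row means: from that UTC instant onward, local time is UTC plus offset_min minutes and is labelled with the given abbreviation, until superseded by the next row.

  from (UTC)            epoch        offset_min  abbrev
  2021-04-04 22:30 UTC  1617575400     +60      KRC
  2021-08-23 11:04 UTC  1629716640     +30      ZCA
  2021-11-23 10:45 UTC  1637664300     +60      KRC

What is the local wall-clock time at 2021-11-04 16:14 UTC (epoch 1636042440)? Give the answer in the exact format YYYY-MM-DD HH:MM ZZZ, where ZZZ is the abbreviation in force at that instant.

Query: 2021-11-04 16:14 UTC
Rule 2/3 (ZCA, +00:30): 2021-08-23 11:04 UTC ≤ query < 2021-11-23 10:45 UTC
16·60 + 14 + 30 = 1004 min
1004 = 0·1440 + 1004; 1004 = 16·60 + 44 → 16:44, same day
→ 2021-11-04 16:44 ZCA

2021-11-04 16:44 ZCA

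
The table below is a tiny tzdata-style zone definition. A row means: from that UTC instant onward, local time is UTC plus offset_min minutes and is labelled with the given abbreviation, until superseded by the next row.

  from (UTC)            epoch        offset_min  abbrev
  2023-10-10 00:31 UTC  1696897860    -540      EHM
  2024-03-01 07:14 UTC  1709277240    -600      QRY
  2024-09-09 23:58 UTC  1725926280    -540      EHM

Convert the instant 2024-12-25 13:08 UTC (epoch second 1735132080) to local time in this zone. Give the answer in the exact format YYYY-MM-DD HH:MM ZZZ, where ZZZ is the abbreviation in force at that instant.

Query: 2024-12-25 13:08 UTC
Rule 3/3 (EHM, -09:00): 2024-09-09 23:58 UTC ≤ query < +∞
13·60 + 8 - 540 = 248 min
248 = 0·1440 + 248; 248 = 4·60 + 8 → 04:08, same day
→ 2024-12-25 04:08 EHM

2024-12-25 04:08 EHM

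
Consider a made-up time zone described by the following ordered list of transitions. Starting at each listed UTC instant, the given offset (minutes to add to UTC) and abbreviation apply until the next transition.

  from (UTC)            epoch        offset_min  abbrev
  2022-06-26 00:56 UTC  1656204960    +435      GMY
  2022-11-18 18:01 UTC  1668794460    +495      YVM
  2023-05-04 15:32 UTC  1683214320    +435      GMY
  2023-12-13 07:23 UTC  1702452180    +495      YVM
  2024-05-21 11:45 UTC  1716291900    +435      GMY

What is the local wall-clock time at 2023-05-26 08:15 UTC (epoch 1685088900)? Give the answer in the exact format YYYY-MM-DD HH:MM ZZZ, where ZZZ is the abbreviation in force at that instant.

Query: 2023-05-26 08:15 UTC
Rule 3/5 (GMY, +07:15): 2023-05-04 15:32 UTC ≤ query < 2023-12-13 07:23 UTC
8·60 + 15 + 435 = 930 min
930 = 0·1440 + 930; 930 = 15·60 + 30 → 15:30, same day
→ 2023-05-26 15:30 GMY

2023-05-26 15:30 GMY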